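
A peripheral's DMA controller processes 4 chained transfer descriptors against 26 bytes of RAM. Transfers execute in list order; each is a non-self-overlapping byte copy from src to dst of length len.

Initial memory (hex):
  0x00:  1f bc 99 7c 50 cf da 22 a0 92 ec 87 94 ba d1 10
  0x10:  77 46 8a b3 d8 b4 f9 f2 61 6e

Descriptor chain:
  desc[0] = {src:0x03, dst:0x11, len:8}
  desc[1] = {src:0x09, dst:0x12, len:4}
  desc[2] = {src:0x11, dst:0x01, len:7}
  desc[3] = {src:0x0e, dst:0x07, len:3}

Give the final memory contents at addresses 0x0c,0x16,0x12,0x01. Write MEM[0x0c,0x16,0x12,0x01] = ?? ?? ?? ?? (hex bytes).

MEM[0x0c,0x16,0x12,0x01] = 94 a0 92 7c

#0 dst[0x11+8] := {0x7c,0x50,0xcf,0xda,0x22,0xa0,0x92,0xec}
#1 dst[0x12+4] := {0x92,0xec,0x87,0x94}
#2 dst[0x01+7] := {0x7c,0x92,0xec,0x87,0x94,0xa0,0x92}
#3 dst[0x07+3] := {0xd1,0x10,0x77}
query mem[0x0c]=0x94, mem[0x16]=0xa0, mem[0x12]=0x92, mem[0x01]=0x7c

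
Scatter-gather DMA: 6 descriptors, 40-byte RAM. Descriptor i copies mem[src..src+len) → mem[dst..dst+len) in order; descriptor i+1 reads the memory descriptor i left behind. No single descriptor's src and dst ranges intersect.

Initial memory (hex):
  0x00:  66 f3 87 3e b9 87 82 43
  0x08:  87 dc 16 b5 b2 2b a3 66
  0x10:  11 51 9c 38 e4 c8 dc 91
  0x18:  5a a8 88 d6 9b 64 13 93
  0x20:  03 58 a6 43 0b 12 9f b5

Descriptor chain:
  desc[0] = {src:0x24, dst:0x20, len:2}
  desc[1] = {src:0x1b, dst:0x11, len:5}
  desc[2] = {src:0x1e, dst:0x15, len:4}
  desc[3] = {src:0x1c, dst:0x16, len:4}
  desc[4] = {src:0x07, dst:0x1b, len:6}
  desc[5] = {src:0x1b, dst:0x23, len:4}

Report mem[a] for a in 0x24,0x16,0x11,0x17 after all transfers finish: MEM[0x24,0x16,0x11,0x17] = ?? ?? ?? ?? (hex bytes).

MEM[0x24,0x16,0x11,0x17] = 87 9b d6 64

  after D0: wrote 2B at 0x20 = 0b12
  after D1: wrote 5B at 0x11 = d69b641393
  after D2: wrote 4B at 0x15 = 13930b12
  after D3: wrote 4B at 0x16 = 9b641393
  after D4: wrote 6B at 0x1b = 4387dc16b5b2
  after D5: wrote 4B at 0x23 = 4387dc16
query mem[0x24]=0x87, mem[0x16]=0x9b, mem[0x11]=0xd6, mem[0x17]=0x64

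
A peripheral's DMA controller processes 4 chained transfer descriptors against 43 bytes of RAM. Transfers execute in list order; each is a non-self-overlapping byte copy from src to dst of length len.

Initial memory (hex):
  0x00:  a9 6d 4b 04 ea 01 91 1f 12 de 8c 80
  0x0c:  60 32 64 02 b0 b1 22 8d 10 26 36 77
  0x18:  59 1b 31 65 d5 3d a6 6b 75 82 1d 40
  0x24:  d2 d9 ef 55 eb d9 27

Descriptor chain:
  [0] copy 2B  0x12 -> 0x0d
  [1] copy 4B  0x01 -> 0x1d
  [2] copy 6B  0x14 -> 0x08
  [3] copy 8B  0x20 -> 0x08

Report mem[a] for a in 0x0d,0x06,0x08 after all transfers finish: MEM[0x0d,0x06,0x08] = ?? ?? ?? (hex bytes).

MEM[0x0d,0x06,0x08] = d9 91 ea

D0: mem[0x0d..0x0e] <- [22 8d]
D1: mem[0x1d..0x20] <- [6d 4b 04 ea]
D2: mem[0x08..0x0d] <- [10 26 36 77 59 1b]
D3: mem[0x08..0x0f] <- [ea 82 1d 40 d2 d9 ef 55]
query mem[0x0d]=0xd9, mem[0x06]=0x91, mem[0x08]=0xea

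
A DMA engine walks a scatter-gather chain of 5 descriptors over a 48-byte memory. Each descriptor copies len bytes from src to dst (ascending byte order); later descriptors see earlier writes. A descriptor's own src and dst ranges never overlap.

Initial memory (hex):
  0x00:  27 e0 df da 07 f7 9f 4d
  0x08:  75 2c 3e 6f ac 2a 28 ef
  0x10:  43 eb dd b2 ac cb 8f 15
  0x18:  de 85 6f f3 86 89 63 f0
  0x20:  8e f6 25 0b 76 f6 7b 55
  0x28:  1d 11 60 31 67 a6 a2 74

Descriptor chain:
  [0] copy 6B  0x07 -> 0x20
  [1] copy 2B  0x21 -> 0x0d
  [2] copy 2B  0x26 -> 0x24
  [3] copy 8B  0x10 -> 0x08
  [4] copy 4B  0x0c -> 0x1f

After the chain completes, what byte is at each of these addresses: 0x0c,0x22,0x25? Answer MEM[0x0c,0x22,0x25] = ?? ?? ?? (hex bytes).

MEM[0x0c,0x22,0x25] = ac 15 55

D0: mem[0x20..0x25] <- [4d 75 2c 3e 6f ac]
D1: mem[0x0d..0x0e] <- [75 2c]
D2: mem[0x24..0x25] <- [7b 55]
D3: mem[0x08..0x0f] <- [43 eb dd b2 ac cb 8f 15]
D4: mem[0x1f..0x22] <- [ac cb 8f 15]
query mem[0x0c]=0xac, mem[0x22]=0x15, mem[0x25]=0x55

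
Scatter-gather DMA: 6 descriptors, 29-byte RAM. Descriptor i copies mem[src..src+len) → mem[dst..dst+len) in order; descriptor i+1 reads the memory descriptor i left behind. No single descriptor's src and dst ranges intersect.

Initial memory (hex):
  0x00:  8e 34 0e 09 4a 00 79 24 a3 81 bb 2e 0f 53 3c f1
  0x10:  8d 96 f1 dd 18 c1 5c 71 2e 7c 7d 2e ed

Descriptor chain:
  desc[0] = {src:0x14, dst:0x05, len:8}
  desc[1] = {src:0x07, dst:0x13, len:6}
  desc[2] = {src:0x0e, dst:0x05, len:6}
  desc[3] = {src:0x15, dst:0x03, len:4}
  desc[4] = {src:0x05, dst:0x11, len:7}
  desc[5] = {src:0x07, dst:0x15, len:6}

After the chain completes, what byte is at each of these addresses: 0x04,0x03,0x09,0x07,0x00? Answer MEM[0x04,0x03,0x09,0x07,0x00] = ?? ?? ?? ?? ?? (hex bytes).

MEM[0x04,0x03,0x09,0x07,0x00] = 7c 2e f1 8d 8e

#0 dst[0x05+8] := {0x18,0xc1,0x5c,0x71,0x2e,0x7c,0x7d,0x2e}
#1 dst[0x13+6] := {0x5c,0x71,0x2e,0x7c,0x7d,0x2e}
#2 dst[0x05+6] := {0x3c,0xf1,0x8d,0x96,0xf1,0x5c}
#3 dst[0x03+4] := {0x2e,0x7c,0x7d,0x2e}
#4 dst[0x11+7] := {0x7d,0x2e,0x8d,0x96,0xf1,0x5c,0x7d}
#5 dst[0x15+6] := {0x8d,0x96,0xf1,0x5c,0x7d,0x2e}
query mem[0x04]=0x7c, mem[0x03]=0x2e, mem[0x09]=0xf1, mem[0x07]=0x8d, mem[0x00]=0x8e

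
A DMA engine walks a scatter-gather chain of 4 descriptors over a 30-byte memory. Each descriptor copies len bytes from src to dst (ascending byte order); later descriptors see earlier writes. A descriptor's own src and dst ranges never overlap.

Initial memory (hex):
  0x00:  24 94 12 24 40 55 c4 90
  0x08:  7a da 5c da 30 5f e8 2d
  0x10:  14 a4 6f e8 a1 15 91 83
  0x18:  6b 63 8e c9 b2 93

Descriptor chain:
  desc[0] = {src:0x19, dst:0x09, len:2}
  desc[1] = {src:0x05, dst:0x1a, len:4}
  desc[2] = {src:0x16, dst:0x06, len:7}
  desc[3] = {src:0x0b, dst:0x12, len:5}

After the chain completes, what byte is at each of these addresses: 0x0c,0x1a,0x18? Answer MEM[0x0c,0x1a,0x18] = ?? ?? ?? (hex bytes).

MEM[0x0c,0x1a,0x18] = 90 55 6b

#0 dst[0x09+2] := {0x63,0x8e}
#1 dst[0x1a+4] := {0x55,0xc4,0x90,0x7a}
#2 dst[0x06+7] := {0x91,0x83,0x6b,0x63,0x55,0xc4,0x90}
#3 dst[0x12+5] := {0xc4,0x90,0x5f,0xe8,0x2d}
query mem[0x0c]=0x90, mem[0x1a]=0x55, mem[0x18]=0x6b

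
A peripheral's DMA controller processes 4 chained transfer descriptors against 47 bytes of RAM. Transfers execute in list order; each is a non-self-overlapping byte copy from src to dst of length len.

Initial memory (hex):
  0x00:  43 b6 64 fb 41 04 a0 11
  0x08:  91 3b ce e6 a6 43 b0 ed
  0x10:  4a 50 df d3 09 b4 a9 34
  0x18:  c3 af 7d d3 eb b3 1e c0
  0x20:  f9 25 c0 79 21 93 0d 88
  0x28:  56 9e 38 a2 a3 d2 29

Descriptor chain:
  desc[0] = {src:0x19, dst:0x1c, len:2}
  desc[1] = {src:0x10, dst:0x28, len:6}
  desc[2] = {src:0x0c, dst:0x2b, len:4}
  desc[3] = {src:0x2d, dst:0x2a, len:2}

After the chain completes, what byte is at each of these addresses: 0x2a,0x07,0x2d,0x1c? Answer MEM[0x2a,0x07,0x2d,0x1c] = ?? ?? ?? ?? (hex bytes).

MEM[0x2a,0x07,0x2d,0x1c] = b0 11 b0 af

[0] 0x19->0x1c len=2 : af 7d
[1] 0x10->0x28 len=6 : 4a 50 df d3 09 b4
[2] 0x0c->0x2b len=4 : a6 43 b0 ed
[3] 0x2d->0x2a len=2 : b0 ed
query mem[0x2a]=0xb0, mem[0x07]=0x11, mem[0x2d]=0xb0, mem[0x1c]=0xaf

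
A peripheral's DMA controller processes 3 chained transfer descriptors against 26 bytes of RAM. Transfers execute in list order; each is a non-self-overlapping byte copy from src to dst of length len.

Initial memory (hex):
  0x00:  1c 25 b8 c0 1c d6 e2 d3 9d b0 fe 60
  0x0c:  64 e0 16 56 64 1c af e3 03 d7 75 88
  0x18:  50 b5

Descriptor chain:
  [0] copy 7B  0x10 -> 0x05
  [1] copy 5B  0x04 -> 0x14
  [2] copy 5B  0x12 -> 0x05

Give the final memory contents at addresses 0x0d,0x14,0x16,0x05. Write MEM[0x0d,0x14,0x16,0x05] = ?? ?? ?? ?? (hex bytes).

[0] 0x10->0x05 len=7 : 64 1c af e3 03 d7 75
[1] 0x04->0x14 len=5 : 1c 64 1c af e3
[2] 0x12->0x05 len=5 : af e3 1c 64 1c
query mem[0x0d]=0xe0, mem[0x14]=0x1c, mem[0x16]=0x1c, mem[0x05]=0xaf

MEM[0x0d,0x14,0x16,0x05] = e0 1c 1c af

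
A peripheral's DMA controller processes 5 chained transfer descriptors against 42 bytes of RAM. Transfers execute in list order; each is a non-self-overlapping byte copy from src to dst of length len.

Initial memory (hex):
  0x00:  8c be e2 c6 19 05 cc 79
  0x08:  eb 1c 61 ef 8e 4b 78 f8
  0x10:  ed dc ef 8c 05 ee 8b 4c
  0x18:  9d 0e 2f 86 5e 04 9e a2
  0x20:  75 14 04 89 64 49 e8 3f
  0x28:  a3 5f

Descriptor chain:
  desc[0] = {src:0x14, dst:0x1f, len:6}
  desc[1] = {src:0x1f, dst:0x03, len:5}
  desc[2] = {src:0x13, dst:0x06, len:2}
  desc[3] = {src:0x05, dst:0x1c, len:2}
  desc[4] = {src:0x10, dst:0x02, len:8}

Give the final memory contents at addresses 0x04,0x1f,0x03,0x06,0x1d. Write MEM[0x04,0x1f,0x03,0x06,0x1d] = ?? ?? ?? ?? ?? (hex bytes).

  after D0: wrote 6B at 0x1f = 05ee8b4c9d0e
  after D1: wrote 5B at 0x03 = 05ee8b4c9d
  after D2: wrote 2B at 0x06 = 8c05
  after D3: wrote 2B at 0x1c = 8b8c
  after D4: wrote 8B at 0x02 = eddcef8c05ee8b4c
query mem[0x04]=0xef, mem[0x1f]=0x05, mem[0x03]=0xdc, mem[0x06]=0x05, mem[0x1d]=0x8c

MEM[0x04,0x1f,0x03,0x06,0x1d] = ef 05 dc 05 8c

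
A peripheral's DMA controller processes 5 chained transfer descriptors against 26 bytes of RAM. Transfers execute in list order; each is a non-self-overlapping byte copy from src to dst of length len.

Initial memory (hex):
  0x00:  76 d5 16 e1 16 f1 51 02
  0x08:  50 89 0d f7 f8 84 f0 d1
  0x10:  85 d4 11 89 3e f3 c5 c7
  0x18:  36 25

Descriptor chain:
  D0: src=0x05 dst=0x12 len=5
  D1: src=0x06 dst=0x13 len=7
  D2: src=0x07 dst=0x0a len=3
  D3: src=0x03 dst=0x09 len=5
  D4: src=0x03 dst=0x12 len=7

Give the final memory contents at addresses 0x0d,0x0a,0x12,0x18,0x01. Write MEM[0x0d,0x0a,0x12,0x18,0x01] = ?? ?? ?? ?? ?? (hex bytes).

MEM[0x0d,0x0a,0x12,0x18,0x01] = 02 16 e1 e1 d5

D0: mem[0x12..0x16] <- [f1 51 02 50 89]
D1: mem[0x13..0x19] <- [51 02 50 89 0d f7 f8]
D2: mem[0x0a..0x0c] <- [02 50 89]
D3: mem[0x09..0x0d] <- [e1 16 f1 51 02]
D4: mem[0x12..0x18] <- [e1 16 f1 51 02 50 e1]
query mem[0x0d]=0x02, mem[0x0a]=0x16, mem[0x12]=0xe1, mem[0x18]=0xe1, mem[0x01]=0xd5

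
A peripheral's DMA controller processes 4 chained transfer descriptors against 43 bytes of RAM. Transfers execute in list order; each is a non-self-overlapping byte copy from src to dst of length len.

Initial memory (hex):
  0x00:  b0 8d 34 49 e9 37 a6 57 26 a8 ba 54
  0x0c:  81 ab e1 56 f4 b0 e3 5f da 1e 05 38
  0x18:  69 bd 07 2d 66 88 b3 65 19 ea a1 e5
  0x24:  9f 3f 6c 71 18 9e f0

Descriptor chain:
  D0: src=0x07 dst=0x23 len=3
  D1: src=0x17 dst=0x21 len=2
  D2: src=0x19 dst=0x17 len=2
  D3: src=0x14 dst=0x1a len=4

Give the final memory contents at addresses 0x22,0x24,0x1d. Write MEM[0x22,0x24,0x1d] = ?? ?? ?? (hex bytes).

D0: mem[0x23..0x25] <- [57 26 a8]
D1: mem[0x21..0x22] <- [38 69]
D2: mem[0x17..0x18] <- [bd 07]
D3: mem[0x1a..0x1d] <- [da 1e 05 bd]
query mem[0x22]=0x69, mem[0x24]=0x26, mem[0x1d]=0xbd

MEM[0x22,0x24,0x1d] = 69 26 bd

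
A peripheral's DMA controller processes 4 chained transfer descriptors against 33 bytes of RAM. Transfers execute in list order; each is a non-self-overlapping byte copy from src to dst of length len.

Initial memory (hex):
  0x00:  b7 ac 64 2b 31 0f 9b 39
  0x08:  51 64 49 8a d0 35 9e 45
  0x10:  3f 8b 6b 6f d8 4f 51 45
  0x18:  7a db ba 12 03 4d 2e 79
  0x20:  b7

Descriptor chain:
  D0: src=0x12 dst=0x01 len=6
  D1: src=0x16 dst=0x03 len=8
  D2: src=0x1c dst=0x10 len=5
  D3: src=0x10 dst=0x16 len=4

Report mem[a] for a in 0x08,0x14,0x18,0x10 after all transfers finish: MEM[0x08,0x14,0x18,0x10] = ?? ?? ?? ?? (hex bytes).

#0 dst[0x01+6] := {0x6b,0x6f,0xd8,0x4f,0x51,0x45}
#1 dst[0x03+8] := {0x51,0x45,0x7a,0xdb,0xba,0x12,0x03,0x4d}
#2 dst[0x10+5] := {0x03,0x4d,0x2e,0x79,0xb7}
#3 dst[0x16+4] := {0x03,0x4d,0x2e,0x79}
query mem[0x08]=0x12, mem[0x14]=0xb7, mem[0x18]=0x2e, mem[0x10]=0x03

MEM[0x08,0x14,0x18,0x10] = 12 b7 2e 03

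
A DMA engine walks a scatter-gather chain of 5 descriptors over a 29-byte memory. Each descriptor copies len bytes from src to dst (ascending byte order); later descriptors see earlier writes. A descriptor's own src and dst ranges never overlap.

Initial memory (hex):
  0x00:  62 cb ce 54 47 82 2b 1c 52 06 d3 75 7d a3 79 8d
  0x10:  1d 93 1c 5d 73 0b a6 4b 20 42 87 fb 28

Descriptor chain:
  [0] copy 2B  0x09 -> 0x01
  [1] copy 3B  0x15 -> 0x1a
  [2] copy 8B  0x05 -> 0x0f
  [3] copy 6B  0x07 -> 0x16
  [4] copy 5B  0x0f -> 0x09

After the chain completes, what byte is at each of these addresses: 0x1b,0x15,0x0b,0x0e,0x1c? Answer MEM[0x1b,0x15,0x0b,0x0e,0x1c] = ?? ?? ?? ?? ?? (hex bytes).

MEM[0x1b,0x15,0x0b,0x0e,0x1c] = 7d 75 1c 79 4b

  after D0: wrote 2B at 0x01 = 06d3
  after D1: wrote 3B at 0x1a = 0ba64b
  after D2: wrote 8B at 0x0f = 822b1c5206d3757d
  after D3: wrote 6B at 0x16 = 1c5206d3757d
  after D4: wrote 5B at 0x09 = 822b1c5206
query mem[0x1b]=0x7d, mem[0x15]=0x75, mem[0x0b]=0x1c, mem[0x0e]=0x79, mem[0x1c]=0x4b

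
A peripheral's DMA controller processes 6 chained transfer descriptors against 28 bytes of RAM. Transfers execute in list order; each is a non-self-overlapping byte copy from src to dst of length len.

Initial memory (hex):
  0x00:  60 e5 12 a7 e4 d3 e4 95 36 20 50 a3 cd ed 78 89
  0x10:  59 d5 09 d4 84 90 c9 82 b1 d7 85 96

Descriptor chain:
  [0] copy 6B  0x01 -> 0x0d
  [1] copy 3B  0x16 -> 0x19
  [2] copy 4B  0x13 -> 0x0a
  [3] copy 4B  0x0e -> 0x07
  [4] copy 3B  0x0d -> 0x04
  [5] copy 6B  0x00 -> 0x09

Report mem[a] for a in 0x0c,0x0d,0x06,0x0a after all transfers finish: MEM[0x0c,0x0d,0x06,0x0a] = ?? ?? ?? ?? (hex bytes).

D0: mem[0x0d..0x12] <- [e5 12 a7 e4 d3 e4]
D1: mem[0x19..0x1b] <- [c9 82 b1]
D2: mem[0x0a..0x0d] <- [d4 84 90 c9]
D3: mem[0x07..0x0a] <- [12 a7 e4 d3]
D4: mem[0x04..0x06] <- [c9 12 a7]
D5: mem[0x09..0x0e] <- [60 e5 12 a7 c9 12]
query mem[0x0c]=0xa7, mem[0x0d]=0xc9, mem[0x06]=0xa7, mem[0x0a]=0xe5

MEM[0x0c,0x0d,0x06,0x0a] = a7 c9 a7 e5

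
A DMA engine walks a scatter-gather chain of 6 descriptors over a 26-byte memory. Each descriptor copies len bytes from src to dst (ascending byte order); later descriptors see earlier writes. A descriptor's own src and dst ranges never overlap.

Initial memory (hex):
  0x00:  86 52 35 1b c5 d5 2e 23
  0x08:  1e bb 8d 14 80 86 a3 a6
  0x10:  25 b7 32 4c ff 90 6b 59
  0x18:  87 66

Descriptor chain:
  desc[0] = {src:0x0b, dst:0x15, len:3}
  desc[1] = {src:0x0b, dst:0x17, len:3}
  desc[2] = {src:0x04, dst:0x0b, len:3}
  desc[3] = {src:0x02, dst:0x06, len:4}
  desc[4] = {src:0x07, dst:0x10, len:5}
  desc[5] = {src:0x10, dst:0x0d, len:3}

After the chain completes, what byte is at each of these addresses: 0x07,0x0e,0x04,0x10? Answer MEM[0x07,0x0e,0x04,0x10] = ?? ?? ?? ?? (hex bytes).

MEM[0x07,0x0e,0x04,0x10] = 1b c5 c5 1b

D0: mem[0x15..0x17] <- [14 80 86]
D1: mem[0x17..0x19] <- [14 80 86]
D2: mem[0x0b..0x0d] <- [c5 d5 2e]
D3: mem[0x06..0x09] <- [35 1b c5 d5]
D4: mem[0x10..0x14] <- [1b c5 d5 8d c5]
D5: mem[0x0d..0x0f] <- [1b c5 d5]
query mem[0x07]=0x1b, mem[0x0e]=0xc5, mem[0x04]=0xc5, mem[0x10]=0x1b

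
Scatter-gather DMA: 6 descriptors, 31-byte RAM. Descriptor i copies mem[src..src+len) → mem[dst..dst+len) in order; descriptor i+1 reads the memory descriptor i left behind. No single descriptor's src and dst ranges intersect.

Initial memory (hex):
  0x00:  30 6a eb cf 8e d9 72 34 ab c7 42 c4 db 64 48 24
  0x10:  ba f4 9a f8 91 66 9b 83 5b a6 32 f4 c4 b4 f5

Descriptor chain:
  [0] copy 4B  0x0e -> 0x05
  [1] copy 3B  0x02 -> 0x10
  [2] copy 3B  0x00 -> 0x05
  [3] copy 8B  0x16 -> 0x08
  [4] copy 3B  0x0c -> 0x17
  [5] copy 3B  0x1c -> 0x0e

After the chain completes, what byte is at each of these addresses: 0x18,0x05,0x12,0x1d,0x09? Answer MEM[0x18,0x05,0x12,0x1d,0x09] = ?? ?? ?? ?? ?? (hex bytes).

MEM[0x18,0x05,0x12,0x1d,0x09] = f4 30 8e b4 83

D0: mem[0x05..0x08] <- [48 24 ba f4]
D1: mem[0x10..0x12] <- [eb cf 8e]
D2: mem[0x05..0x07] <- [30 6a eb]
D3: mem[0x08..0x0f] <- [9b 83 5b a6 32 f4 c4 b4]
D4: mem[0x17..0x19] <- [32 f4 c4]
D5: mem[0x0e..0x10] <- [c4 b4 f5]
query mem[0x18]=0xf4, mem[0x05]=0x30, mem[0x12]=0x8e, mem[0x1d]=0xb4, mem[0x09]=0x83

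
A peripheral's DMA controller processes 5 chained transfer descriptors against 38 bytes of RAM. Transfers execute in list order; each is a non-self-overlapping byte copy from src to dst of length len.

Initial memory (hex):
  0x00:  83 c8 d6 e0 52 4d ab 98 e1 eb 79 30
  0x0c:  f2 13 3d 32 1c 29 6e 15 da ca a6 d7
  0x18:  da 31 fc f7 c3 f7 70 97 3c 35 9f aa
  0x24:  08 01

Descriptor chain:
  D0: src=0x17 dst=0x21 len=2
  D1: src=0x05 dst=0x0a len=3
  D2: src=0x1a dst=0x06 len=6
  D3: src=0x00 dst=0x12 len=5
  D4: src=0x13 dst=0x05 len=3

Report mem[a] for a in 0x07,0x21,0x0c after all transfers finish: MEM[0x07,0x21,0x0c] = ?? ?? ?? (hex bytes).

MEM[0x07,0x21,0x0c] = e0 d7 98

#0 dst[0x21+2] := {0xd7,0xda}
#1 dst[0x0a+3] := {0x4d,0xab,0x98}
#2 dst[0x06+6] := {0xfc,0xf7,0xc3,0xf7,0x70,0x97}
#3 dst[0x12+5] := {0x83,0xc8,0xd6,0xe0,0x52}
#4 dst[0x05+3] := {0xc8,0xd6,0xe0}
query mem[0x07]=0xe0, mem[0x21]=0xd7, mem[0x0c]=0x98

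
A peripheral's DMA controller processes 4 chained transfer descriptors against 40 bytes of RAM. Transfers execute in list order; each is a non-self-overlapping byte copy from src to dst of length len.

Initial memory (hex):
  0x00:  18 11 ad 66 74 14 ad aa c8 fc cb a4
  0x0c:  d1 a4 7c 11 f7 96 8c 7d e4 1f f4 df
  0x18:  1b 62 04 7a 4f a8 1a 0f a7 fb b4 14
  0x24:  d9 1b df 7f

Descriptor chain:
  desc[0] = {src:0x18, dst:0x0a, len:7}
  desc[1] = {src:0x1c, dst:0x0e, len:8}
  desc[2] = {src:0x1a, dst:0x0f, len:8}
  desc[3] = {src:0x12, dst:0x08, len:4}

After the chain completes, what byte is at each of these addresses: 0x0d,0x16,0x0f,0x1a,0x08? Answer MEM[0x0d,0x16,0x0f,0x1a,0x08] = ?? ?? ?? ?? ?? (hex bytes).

[0] 0x18->0x0a len=7 : 1b 62 04 7a 4f a8 1a
[1] 0x1c->0x0e len=8 : 4f a8 1a 0f a7 fb b4 14
[2] 0x1a->0x0f len=8 : 04 7a 4f a8 1a 0f a7 fb
[3] 0x12->0x08 len=4 : a8 1a 0f a7
query mem[0x0d]=0x7a, mem[0x16]=0xfb, mem[0x0f]=0x04, mem[0x1a]=0x04, mem[0x08]=0xa8

MEM[0x0d,0x16,0x0f,0x1a,0x08] = 7a fb 04 04 a8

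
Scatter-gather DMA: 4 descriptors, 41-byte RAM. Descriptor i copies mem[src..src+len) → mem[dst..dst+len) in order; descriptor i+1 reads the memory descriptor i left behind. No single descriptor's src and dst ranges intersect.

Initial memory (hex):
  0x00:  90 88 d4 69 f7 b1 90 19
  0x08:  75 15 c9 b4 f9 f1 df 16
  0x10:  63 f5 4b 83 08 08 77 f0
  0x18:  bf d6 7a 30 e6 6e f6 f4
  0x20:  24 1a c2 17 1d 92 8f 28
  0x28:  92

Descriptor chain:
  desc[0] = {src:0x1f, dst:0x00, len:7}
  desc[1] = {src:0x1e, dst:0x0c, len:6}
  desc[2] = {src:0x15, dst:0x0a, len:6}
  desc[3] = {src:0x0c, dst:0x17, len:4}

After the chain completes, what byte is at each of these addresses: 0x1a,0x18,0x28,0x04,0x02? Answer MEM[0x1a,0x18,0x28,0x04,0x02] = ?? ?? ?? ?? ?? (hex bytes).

  after D0: wrote 7B at 0x00 = f4241ac2171d92
  after D1: wrote 6B at 0x0c = f6f4241ac217
  after D2: wrote 6B at 0x0a = 0877f0bfd67a
  after D3: wrote 4B at 0x17 = f0bfd67a
query mem[0x1a]=0x7a, mem[0x18]=0xbf, mem[0x28]=0x92, mem[0x04]=0x17, mem[0x02]=0x1a

MEM[0x1a,0x18,0x28,0x04,0x02] = 7a bf 92 17 1a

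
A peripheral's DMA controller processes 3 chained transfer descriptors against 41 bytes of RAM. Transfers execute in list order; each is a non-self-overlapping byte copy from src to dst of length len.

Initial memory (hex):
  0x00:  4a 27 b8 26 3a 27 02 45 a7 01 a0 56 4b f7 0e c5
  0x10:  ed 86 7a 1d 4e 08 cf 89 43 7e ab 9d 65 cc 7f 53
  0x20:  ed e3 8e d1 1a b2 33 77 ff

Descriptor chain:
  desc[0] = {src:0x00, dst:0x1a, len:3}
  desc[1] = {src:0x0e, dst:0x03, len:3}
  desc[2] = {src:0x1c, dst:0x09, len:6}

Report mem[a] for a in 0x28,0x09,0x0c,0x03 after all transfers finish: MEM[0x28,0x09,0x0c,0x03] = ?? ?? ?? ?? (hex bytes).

MEM[0x28,0x09,0x0c,0x03] = ff b8 53 0e

  after D0: wrote 3B at 0x1a = 4a27b8
  after D1: wrote 3B at 0x03 = 0ec5ed
  after D2: wrote 6B at 0x09 = b8cc7f53ede3
query mem[0x28]=0xff, mem[0x09]=0xb8, mem[0x0c]=0x53, mem[0x03]=0x0e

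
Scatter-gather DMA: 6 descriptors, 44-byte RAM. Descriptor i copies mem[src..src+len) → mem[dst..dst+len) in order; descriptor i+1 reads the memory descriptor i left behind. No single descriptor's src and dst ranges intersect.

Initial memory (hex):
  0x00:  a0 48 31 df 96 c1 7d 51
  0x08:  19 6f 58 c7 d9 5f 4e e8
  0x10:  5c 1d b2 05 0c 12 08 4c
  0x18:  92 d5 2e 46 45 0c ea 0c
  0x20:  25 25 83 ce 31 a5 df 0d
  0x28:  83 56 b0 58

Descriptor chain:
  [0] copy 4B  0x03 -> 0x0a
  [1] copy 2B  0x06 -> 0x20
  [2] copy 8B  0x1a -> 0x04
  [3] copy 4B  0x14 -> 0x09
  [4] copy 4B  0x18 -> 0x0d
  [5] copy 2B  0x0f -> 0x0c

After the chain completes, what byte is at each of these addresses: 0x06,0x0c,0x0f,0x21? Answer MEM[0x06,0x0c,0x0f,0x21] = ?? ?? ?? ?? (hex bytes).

MEM[0x06,0x0c,0x0f,0x21] = 45 2e 2e 51

D0: mem[0x0a..0x0d] <- [df 96 c1 7d]
D1: mem[0x20..0x21] <- [7d 51]
D2: mem[0x04..0x0b] <- [2e 46 45 0c ea 0c 7d 51]
D3: mem[0x09..0x0c] <- [0c 12 08 4c]
D4: mem[0x0d..0x10] <- [92 d5 2e 46]
D5: mem[0x0c..0x0d] <- [2e 46]
query mem[0x06]=0x45, mem[0x0c]=0x2e, mem[0x0f]=0x2e, mem[0x21]=0x51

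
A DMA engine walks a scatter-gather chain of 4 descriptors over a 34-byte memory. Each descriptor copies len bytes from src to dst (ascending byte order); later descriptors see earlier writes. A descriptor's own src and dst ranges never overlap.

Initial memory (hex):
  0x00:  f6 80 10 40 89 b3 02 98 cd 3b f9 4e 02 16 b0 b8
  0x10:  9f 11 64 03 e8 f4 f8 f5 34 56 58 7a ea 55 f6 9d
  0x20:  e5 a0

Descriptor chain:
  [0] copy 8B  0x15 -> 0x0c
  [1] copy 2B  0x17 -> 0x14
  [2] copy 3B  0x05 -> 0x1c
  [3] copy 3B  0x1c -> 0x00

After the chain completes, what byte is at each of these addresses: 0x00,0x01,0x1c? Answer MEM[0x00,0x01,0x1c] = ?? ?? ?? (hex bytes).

[0] 0x15->0x0c len=8 : f4 f8 f5 34 56 58 7a ea
[1] 0x17->0x14 len=2 : f5 34
[2] 0x05->0x1c len=3 : b3 02 98
[3] 0x1c->0x00 len=3 : b3 02 98
query mem[0x00]=0xb3, mem[0x01]=0x02, mem[0x1c]=0xb3

MEM[0x00,0x01,0x1c] = b3 02 b3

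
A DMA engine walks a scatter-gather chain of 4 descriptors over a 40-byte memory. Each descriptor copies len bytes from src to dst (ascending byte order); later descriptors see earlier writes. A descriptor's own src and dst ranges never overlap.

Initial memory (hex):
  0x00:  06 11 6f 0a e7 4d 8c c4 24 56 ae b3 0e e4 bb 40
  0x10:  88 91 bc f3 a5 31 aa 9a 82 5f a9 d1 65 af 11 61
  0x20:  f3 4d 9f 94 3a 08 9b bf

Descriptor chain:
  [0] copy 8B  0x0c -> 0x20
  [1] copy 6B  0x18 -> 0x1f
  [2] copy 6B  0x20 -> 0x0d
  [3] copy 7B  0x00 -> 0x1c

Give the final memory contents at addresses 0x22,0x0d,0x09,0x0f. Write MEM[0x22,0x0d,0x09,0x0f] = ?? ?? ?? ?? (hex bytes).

D0: mem[0x20..0x27] <- [0e e4 bb 40 88 91 bc f3]
D1: mem[0x1f..0x24] <- [82 5f a9 d1 65 af]
D2: mem[0x0d..0x12] <- [5f a9 d1 65 af 91]
D3: mem[0x1c..0x22] <- [06 11 6f 0a e7 4d 8c]
query mem[0x22]=0x8c, mem[0x0d]=0x5f, mem[0x09]=0x56, mem[0x0f]=0xd1

MEM[0x22,0x0d,0x09,0x0f] = 8c 5f 56 d1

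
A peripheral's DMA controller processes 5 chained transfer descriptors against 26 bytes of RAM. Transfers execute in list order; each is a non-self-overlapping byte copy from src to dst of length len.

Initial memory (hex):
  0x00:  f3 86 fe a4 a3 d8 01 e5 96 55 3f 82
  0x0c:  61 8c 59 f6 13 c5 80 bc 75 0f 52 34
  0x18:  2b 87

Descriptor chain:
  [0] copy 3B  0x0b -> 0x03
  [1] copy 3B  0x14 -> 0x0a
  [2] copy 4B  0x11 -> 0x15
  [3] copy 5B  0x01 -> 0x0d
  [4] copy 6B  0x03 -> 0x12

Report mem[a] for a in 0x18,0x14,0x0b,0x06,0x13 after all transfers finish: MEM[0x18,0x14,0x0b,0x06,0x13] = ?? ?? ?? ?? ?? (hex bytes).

D0: mem[0x03..0x05] <- [82 61 8c]
D1: mem[0x0a..0x0c] <- [75 0f 52]
D2: mem[0x15..0x18] <- [c5 80 bc 75]
D3: mem[0x0d..0x11] <- [86 fe 82 61 8c]
D4: mem[0x12..0x17] <- [82 61 8c 01 e5 96]
query mem[0x18]=0x75, mem[0x14]=0x8c, mem[0x0b]=0x0f, mem[0x06]=0x01, mem[0x13]=0x61

MEM[0x18,0x14,0x0b,0x06,0x13] = 75 8c 0f 01 61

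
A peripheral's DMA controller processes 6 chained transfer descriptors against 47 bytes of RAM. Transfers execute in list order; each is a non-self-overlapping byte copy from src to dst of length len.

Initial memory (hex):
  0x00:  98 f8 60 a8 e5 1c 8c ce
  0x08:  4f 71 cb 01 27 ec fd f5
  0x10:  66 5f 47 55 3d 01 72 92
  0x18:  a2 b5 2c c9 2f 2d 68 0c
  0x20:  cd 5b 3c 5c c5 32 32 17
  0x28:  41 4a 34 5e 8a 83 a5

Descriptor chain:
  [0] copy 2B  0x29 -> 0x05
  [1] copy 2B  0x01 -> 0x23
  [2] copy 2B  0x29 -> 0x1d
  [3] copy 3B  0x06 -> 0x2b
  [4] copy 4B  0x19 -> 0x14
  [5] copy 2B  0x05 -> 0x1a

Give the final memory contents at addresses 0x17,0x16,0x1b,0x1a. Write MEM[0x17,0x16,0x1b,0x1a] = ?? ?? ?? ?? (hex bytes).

MEM[0x17,0x16,0x1b,0x1a] = 2f c9 34 4a

  after D0: wrote 2B at 0x05 = 4a34
  after D1: wrote 2B at 0x23 = f860
  after D2: wrote 2B at 0x1d = 4a34
  after D3: wrote 3B at 0x2b = 34ce4f
  after D4: wrote 4B at 0x14 = b52cc92f
  after D5: wrote 2B at 0x1a = 4a34
query mem[0x17]=0x2f, mem[0x16]=0xc9, mem[0x1b]=0x34, mem[0x1a]=0x4a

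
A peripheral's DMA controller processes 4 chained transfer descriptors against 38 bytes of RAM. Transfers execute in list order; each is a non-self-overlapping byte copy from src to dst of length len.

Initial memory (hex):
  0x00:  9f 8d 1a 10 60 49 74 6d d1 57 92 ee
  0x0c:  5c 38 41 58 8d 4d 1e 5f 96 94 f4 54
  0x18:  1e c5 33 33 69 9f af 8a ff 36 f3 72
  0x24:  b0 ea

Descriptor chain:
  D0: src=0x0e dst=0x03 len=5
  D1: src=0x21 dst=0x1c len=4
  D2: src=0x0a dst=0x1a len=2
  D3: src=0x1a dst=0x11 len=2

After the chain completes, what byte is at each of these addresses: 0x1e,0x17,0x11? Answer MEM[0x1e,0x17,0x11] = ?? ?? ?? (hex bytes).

MEM[0x1e,0x17,0x11] = 72 54 92

#0 dst[0x03+5] := {0x41,0x58,0x8d,0x4d,0x1e}
#1 dst[0x1c+4] := {0x36,0xf3,0x72,0xb0}
#2 dst[0x1a+2] := {0x92,0xee}
#3 dst[0x11+2] := {0x92,0xee}
query mem[0x1e]=0x72, mem[0x17]=0x54, mem[0x11]=0x92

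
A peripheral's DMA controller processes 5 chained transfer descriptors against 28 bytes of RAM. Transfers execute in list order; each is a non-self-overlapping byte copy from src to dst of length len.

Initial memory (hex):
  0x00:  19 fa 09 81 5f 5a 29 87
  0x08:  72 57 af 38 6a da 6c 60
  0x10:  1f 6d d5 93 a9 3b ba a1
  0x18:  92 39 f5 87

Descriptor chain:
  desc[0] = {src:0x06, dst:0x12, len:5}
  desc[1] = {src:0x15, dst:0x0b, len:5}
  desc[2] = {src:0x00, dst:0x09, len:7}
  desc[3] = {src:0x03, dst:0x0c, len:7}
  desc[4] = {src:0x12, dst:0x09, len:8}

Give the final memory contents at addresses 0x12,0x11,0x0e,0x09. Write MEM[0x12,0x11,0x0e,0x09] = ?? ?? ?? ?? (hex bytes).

D0: mem[0x12..0x16] <- [29 87 72 57 af]
D1: mem[0x0b..0x0f] <- [57 af a1 92 39]
D2: mem[0x09..0x0f] <- [19 fa 09 81 5f 5a 29]
D3: mem[0x0c..0x12] <- [81 5f 5a 29 87 72 19]
D4: mem[0x09..0x10] <- [19 87 72 57 af a1 92 39]
query mem[0x12]=0x19, mem[0x11]=0x72, mem[0x0e]=0xa1, mem[0x09]=0x19

MEM[0x12,0x11,0x0e,0x09] = 19 72 a1 19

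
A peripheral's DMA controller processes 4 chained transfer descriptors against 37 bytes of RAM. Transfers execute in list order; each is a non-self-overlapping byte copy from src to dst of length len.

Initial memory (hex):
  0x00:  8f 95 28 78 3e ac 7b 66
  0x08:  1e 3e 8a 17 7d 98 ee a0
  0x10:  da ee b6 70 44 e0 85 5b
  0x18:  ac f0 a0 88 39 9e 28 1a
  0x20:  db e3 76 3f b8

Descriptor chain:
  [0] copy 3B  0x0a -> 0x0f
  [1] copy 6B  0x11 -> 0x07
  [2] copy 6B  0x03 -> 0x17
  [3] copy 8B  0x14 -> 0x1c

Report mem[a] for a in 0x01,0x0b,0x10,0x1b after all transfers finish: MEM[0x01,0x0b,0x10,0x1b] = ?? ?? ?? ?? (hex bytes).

[0] 0x0a->0x0f len=3 : 8a 17 7d
[1] 0x11->0x07 len=6 : 7d b6 70 44 e0 85
[2] 0x03->0x17 len=6 : 78 3e ac 7b 7d b6
[3] 0x14->0x1c len=8 : 44 e0 85 78 3e ac 7b 7d
query mem[0x01]=0x95, mem[0x0b]=0xe0, mem[0x10]=0x17, mem[0x1b]=0x7d

MEM[0x01,0x0b,0x10,0x1b] = 95 e0 17 7d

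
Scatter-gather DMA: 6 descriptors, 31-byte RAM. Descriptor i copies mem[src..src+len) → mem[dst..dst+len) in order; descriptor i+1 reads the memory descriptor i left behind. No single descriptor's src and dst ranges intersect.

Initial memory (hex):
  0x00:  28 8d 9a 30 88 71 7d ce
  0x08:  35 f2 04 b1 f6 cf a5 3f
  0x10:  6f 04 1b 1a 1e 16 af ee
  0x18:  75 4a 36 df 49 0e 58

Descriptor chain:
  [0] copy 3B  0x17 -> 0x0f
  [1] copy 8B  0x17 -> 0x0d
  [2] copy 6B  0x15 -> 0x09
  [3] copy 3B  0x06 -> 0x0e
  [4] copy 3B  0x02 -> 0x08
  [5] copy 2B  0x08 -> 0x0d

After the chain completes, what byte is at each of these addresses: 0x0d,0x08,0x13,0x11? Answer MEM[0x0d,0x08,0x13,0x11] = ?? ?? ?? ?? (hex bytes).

D0: mem[0x0f..0x11] <- [ee 75 4a]
D1: mem[0x0d..0x14] <- [ee 75 4a 36 df 49 0e 58]
D2: mem[0x09..0x0e] <- [16 af ee 75 4a 36]
D3: mem[0x0e..0x10] <- [7d ce 35]
D4: mem[0x08..0x0a] <- [9a 30 88]
D5: mem[0x0d..0x0e] <- [9a 30]
query mem[0x0d]=0x9a, mem[0x08]=0x9a, mem[0x13]=0x0e, mem[0x11]=0xdf

MEM[0x0d,0x08,0x13,0x11] = 9a 9a 0e df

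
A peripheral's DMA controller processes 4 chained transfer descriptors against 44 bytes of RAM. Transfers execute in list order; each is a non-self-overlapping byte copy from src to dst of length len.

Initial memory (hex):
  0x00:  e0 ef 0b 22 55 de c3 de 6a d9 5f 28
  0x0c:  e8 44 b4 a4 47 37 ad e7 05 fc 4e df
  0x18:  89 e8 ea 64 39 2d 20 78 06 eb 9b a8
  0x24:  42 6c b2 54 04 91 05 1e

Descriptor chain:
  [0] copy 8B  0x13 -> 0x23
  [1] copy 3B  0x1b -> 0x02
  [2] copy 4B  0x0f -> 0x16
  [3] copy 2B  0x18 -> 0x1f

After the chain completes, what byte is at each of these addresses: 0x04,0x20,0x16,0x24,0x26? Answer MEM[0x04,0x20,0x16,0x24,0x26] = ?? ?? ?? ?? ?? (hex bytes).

MEM[0x04,0x20,0x16,0x24,0x26] = 2d ad a4 05 4e

[0] 0x13->0x23 len=8 : e7 05 fc 4e df 89 e8 ea
[1] 0x1b->0x02 len=3 : 64 39 2d
[2] 0x0f->0x16 len=4 : a4 47 37 ad
[3] 0x18->0x1f len=2 : 37 ad
query mem[0x04]=0x2d, mem[0x20]=0xad, mem[0x16]=0xa4, mem[0x24]=0x05, mem[0x26]=0x4e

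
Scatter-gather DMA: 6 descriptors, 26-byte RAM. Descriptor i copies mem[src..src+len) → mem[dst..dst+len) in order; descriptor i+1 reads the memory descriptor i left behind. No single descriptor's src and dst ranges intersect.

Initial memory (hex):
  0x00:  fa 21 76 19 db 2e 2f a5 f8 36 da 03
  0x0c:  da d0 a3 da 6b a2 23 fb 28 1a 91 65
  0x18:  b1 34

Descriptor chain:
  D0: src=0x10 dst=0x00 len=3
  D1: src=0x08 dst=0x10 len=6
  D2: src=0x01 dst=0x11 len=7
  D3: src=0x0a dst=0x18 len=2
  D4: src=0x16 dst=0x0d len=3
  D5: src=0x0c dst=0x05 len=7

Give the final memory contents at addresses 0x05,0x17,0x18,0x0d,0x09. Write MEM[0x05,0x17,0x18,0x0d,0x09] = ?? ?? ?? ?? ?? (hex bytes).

MEM[0x05,0x17,0x18,0x0d,0x09] = da a5 da 2f f8

#0 dst[0x00+3] := {0x6b,0xa2,0x23}
#1 dst[0x10+6] := {0xf8,0x36,0xda,0x03,0xda,0xd0}
#2 dst[0x11+7] := {0xa2,0x23,0x19,0xdb,0x2e,0x2f,0xa5}
#3 dst[0x18+2] := {0xda,0x03}
#4 dst[0x0d+3] := {0x2f,0xa5,0xda}
#5 dst[0x05+7] := {0xda,0x2f,0xa5,0xda,0xf8,0xa2,0x23}
query mem[0x05]=0xda, mem[0x17]=0xa5, mem[0x18]=0xda, mem[0x0d]=0x2f, mem[0x09]=0xf8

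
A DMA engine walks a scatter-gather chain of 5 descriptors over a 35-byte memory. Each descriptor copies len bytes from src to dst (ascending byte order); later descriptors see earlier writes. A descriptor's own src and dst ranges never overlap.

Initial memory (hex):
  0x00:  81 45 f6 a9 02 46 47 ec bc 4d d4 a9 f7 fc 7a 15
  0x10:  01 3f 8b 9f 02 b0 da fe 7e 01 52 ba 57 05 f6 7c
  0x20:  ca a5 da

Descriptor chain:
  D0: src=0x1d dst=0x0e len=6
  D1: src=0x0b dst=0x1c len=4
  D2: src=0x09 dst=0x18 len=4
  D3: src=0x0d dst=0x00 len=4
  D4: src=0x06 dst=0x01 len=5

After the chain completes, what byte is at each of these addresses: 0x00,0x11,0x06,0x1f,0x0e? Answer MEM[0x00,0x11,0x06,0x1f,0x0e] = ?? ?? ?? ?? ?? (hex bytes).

MEM[0x00,0x11,0x06,0x1f,0x0e] = fc ca 47 05 05

  after D0: wrote 6B at 0x0e = 05f67ccaa5da
  after D1: wrote 4B at 0x1c = a9f7fc05
  after D2: wrote 4B at 0x18 = 4dd4a9f7
  after D3: wrote 4B at 0x00 = fc05f67c
  after D4: wrote 5B at 0x01 = 47ecbc4dd4
query mem[0x00]=0xfc, mem[0x11]=0xca, mem[0x06]=0x47, mem[0x1f]=0x05, mem[0x0e]=0x05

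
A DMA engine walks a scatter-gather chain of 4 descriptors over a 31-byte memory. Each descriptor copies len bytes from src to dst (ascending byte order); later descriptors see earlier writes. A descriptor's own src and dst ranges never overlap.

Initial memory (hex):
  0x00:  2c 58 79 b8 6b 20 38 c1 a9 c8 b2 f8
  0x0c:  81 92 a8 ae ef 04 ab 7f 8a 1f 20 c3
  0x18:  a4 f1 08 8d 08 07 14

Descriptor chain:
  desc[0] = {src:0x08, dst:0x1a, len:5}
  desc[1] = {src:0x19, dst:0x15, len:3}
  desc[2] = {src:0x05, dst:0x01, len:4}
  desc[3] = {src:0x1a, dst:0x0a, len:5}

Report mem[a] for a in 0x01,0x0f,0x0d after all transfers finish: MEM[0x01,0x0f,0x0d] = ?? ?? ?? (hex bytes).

  after D0: wrote 5B at 0x1a = a9c8b2f881
  after D1: wrote 3B at 0x15 = f1a9c8
  after D2: wrote 4B at 0x01 = 2038c1a9
  after D3: wrote 5B at 0x0a = a9c8b2f881
query mem[0x01]=0x20, mem[0x0f]=0xae, mem[0x0d]=0xf8

MEM[0x01,0x0f,0x0d] = 20 ae f8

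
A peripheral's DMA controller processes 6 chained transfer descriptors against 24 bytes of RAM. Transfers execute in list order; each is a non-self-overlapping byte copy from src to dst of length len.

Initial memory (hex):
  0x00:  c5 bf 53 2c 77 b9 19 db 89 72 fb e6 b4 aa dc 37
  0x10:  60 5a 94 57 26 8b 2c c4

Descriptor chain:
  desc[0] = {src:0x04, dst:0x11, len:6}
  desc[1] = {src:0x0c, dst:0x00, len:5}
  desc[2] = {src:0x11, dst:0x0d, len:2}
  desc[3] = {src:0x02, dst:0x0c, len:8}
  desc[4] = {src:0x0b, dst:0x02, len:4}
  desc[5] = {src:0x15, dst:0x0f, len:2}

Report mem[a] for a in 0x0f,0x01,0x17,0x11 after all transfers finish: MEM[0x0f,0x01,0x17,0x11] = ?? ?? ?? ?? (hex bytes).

D0: mem[0x11..0x16] <- [77 b9 19 db 89 72]
D1: mem[0x00..0x04] <- [b4 aa dc 37 60]
D2: mem[0x0d..0x0e] <- [77 b9]
D3: mem[0x0c..0x13] <- [dc 37 60 b9 19 db 89 72]
D4: mem[0x02..0x05] <- [e6 dc 37 60]
D5: mem[0x0f..0x10] <- [89 72]
query mem[0x0f]=0x89, mem[0x01]=0xaa, mem[0x17]=0xc4, mem[0x11]=0xdb

MEM[0x0f,0x01,0x17,0x11] = 89 aa c4 db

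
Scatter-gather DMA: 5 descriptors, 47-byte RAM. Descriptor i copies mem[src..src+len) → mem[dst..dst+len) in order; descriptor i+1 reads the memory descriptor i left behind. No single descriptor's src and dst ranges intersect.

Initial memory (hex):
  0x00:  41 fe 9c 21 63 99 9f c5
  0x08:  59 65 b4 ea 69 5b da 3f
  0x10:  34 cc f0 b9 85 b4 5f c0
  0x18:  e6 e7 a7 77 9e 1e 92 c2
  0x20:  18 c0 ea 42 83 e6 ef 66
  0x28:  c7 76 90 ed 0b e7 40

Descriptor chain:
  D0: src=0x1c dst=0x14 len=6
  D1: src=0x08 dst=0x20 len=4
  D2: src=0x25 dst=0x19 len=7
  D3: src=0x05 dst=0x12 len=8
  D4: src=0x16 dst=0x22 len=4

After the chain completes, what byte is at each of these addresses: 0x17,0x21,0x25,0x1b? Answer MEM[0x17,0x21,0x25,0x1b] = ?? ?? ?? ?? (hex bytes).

[0] 0x1c->0x14 len=6 : 9e 1e 92 c2 18 c0
[1] 0x08->0x20 len=4 : 59 65 b4 ea
[2] 0x25->0x19 len=7 : e6 ef 66 c7 76 90 ed
[3] 0x05->0x12 len=8 : 99 9f c5 59 65 b4 ea 69
[4] 0x16->0x22 len=4 : 65 b4 ea 69
query mem[0x17]=0xb4, mem[0x21]=0x65, mem[0x25]=0x69, mem[0x1b]=0x66

MEM[0x17,0x21,0x25,0x1b] = b4 65 69 66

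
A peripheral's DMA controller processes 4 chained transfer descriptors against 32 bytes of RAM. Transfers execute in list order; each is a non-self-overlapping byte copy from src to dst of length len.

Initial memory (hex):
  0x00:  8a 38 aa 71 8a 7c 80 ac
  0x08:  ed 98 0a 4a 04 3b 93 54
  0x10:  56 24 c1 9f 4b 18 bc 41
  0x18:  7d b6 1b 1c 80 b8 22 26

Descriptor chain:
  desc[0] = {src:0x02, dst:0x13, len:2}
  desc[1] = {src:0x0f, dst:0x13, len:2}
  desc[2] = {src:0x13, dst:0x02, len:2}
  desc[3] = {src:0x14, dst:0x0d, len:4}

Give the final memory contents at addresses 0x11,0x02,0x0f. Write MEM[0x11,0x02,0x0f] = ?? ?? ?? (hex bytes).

MEM[0x11,0x02,0x0f] = 24 54 bc

  after D0: wrote 2B at 0x13 = aa71
  after D1: wrote 2B at 0x13 = 5456
  after D2: wrote 2B at 0x02 = 5456
  after D3: wrote 4B at 0x0d = 5618bc41
query mem[0x11]=0x24, mem[0x02]=0x54, mem[0x0f]=0xbc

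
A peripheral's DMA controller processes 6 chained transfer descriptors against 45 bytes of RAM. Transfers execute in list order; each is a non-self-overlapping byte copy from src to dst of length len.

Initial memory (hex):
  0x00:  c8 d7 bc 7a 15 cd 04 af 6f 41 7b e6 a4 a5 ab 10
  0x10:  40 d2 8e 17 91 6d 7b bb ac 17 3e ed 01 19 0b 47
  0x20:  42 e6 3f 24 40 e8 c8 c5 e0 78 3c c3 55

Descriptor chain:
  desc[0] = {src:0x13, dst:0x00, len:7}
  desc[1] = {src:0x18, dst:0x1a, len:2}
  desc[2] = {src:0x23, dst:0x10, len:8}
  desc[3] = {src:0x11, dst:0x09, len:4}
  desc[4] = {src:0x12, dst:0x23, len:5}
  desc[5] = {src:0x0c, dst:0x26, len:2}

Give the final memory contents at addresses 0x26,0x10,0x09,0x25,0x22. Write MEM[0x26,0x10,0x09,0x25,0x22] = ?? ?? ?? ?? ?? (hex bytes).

MEM[0x26,0x10,0x09,0x25,0x22] = c5 24 40 c5 3f

D0: mem[0x00..0x06] <- [17 91 6d 7b bb ac 17]
D1: mem[0x1a..0x1b] <- [ac 17]
D2: mem[0x10..0x17] <- [24 40 e8 c8 c5 e0 78 3c]
D3: mem[0x09..0x0c] <- [40 e8 c8 c5]
D4: mem[0x23..0x27] <- [e8 c8 c5 e0 78]
D5: mem[0x26..0x27] <- [c5 a5]
query mem[0x26]=0xc5, mem[0x10]=0x24, mem[0x09]=0x40, mem[0x25]=0xc5, mem[0x22]=0x3f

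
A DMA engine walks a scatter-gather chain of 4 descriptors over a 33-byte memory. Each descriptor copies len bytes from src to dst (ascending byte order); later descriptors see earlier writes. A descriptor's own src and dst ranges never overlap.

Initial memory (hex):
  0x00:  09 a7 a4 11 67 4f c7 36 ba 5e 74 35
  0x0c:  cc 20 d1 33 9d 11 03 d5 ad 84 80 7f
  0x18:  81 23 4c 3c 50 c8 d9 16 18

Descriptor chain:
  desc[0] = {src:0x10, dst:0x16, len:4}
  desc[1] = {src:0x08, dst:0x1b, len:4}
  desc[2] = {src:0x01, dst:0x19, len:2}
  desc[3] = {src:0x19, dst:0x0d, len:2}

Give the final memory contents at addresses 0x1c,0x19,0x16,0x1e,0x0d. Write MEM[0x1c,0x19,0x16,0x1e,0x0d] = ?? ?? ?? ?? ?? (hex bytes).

MEM[0x1c,0x19,0x16,0x1e,0x0d] = 5e a7 9d 35 a7

#0 dst[0x16+4] := {0x9d,0x11,0x03,0xd5}
#1 dst[0x1b+4] := {0xba,0x5e,0x74,0x35}
#2 dst[0x19+2] := {0xa7,0xa4}
#3 dst[0x0d+2] := {0xa7,0xa4}
query mem[0x1c]=0x5e, mem[0x19]=0xa7, mem[0x16]=0x9d, mem[0x1e]=0x35, mem[0x0d]=0xa7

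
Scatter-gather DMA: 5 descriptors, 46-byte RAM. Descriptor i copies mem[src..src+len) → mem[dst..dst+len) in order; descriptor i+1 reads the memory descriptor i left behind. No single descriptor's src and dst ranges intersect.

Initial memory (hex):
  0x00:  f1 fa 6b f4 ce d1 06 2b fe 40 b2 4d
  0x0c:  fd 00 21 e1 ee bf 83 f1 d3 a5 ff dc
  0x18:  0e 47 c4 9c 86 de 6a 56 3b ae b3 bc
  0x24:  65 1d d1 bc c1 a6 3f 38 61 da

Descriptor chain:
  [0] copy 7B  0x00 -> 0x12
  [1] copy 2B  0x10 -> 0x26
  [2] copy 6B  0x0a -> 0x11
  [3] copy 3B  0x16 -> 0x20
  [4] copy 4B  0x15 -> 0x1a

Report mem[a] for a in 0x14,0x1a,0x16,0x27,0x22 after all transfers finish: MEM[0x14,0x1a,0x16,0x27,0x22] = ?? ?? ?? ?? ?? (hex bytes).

#0 dst[0x12+7] := {0xf1,0xfa,0x6b,0xf4,0xce,0xd1,0x06}
#1 dst[0x26+2] := {0xee,0xbf}
#2 dst[0x11+6] := {0xb2,0x4d,0xfd,0x00,0x21,0xe1}
#3 dst[0x20+3] := {0xe1,0xd1,0x06}
#4 dst[0x1a+4] := {0x21,0xe1,0xd1,0x06}
query mem[0x14]=0x00, mem[0x1a]=0x21, mem[0x16]=0xe1, mem[0x27]=0xbf, mem[0x22]=0x06

MEM[0x14,0x1a,0x16,0x27,0x22] = 00 21 e1 bf 06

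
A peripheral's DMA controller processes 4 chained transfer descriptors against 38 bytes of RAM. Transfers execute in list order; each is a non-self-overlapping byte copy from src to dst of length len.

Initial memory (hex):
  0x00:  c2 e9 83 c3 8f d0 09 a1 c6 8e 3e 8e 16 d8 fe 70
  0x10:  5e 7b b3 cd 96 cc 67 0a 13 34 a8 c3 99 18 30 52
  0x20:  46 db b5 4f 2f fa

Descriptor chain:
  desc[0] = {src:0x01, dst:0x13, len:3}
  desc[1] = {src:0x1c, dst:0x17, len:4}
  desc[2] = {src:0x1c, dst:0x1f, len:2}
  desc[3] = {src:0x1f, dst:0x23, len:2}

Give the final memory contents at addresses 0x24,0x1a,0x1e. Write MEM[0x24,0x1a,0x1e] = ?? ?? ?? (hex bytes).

MEM[0x24,0x1a,0x1e] = 18 52 30

[0] 0x01->0x13 len=3 : e9 83 c3
[1] 0x1c->0x17 len=4 : 99 18 30 52
[2] 0x1c->0x1f len=2 : 99 18
[3] 0x1f->0x23 len=2 : 99 18
query mem[0x24]=0x18, mem[0x1a]=0x52, mem[0x1e]=0x30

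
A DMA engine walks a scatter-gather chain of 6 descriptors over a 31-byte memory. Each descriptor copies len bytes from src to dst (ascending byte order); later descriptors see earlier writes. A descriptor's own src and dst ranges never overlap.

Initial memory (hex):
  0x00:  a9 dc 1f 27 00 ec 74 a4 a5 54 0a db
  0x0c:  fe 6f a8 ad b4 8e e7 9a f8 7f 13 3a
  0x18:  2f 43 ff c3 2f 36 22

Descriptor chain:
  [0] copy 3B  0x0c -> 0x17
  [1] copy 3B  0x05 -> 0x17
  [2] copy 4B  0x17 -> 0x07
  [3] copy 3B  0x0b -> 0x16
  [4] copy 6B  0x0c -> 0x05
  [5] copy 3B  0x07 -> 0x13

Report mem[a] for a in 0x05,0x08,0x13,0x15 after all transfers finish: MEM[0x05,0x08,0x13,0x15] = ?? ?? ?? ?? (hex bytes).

#0 dst[0x17+3] := {0xfe,0x6f,0xa8}
#1 dst[0x17+3] := {0xec,0x74,0xa4}
#2 dst[0x07+4] := {0xec,0x74,0xa4,0xff}
#3 dst[0x16+3] := {0xdb,0xfe,0x6f}
#4 dst[0x05+6] := {0xfe,0x6f,0xa8,0xad,0xb4,0x8e}
#5 dst[0x13+3] := {0xa8,0xad,0xb4}
query mem[0x05]=0xfe, mem[0x08]=0xad, mem[0x13]=0xa8, mem[0x15]=0xb4

MEM[0x05,0x08,0x13,0x15] = fe ad a8 b4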